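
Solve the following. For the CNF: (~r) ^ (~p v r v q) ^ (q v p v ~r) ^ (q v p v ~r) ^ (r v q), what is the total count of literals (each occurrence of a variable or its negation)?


Counting literals in each clause:
Clause 1: 1 literal(s)
Clause 2: 3 literal(s)
Clause 3: 3 literal(s)
Clause 4: 3 literal(s)
Clause 5: 2 literal(s)
Total = 12

12


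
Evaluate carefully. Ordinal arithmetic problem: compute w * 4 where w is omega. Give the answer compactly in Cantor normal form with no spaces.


Compute w * 4.
Ordinal * is associative and left-distributive over +, but NOT commutative; for finite n>1, n*w = w but w*n stays w*n.
w * 4 means 4 copies of w concatenated: w*4.
Result = w*4

w*4


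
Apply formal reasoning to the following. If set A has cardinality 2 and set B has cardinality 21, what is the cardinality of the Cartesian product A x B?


The Cartesian product A x B contains all ordered pairs (a, b).
|A x B| = |A| * |B| = 2 * 21 = 42

42


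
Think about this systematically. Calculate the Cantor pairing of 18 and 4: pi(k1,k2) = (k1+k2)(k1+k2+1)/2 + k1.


k1 + k2 = 22
(k1+k2)(k1+k2+1)/2 = 22 * 23 / 2 = 253
pi = 253 + 18 = 271

271


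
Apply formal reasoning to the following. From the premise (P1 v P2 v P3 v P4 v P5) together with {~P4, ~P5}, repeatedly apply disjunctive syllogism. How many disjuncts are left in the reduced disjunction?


Original disjuncts (5): P1, P2, P3, P4, P5
Negated (eliminate): ~P4, ~P5
Remaining disjuncts: P1, P2, P3
Count = 5 - 2 = 3

3


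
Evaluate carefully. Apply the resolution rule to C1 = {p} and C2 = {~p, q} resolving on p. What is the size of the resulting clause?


Remove p from C1 and ~p from C2.
C1 remainder: {}
C2 remainder: {q}
Union (resolvent): {q}
Resolvent has 1 literal(s).

1


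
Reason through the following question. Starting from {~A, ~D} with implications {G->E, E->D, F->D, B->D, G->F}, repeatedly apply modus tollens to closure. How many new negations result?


Initial negated facts: {~A, ~D}
Apply modus tollens to closure:
  ~D and E->D  =>  ~E
  ~D and F->D  =>  ~F
  ~D and B->D  =>  ~B
  ~F and G->F  =>  ~G
Final negated: {~A, ~B, ~D, ~E, ~F, ~G}
New negations: {~B, ~E, ~F, ~G}
Count = 4

4


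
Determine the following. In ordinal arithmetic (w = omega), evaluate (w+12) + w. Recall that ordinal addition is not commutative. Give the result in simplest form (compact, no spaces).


Compute (w+12) + w.
Ordinal + is associative but NOT commutative; for finite n>0, n + w = w but w + n stays w+n.
(w+12) + w = w + (12+w) = w + w = w*2 (the finite tail 12 is absorbed by the right w).
Result = w*2

w*2


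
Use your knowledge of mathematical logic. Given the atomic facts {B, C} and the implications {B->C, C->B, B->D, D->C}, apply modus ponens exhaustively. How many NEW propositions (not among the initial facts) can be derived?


Initial facts: {B, C}
Apply modus ponens to closure:
  B and B->D  =>  D
Final known: {B, C, D}
New propositions: {D}
Count = 1

1


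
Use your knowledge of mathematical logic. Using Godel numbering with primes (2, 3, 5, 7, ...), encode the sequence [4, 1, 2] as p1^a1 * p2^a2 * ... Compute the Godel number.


Encode each element as an exponent of the corresponding prime:
  2^4 = 16
  3^1 = 3
  5^2 = 25
Product = 16 * 3 * 25 = 1200

1200


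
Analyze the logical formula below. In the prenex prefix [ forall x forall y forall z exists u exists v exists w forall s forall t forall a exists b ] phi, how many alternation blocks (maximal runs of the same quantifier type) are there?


Quantifier-type sequence: A A A E E E A A A E  (A=forall, E=exists)
Group into maximal same-type runs:
  Ax3 | Ex3 | Ax3 | Ex1
Number of blocks = 4

4


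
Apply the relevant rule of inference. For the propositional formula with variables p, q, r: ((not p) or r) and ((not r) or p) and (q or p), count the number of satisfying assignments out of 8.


Evaluate all 8 assignments for p, q, r:
p=0, q=0, r=0: 0
p=0, q=0, r=1: 0
p=0, q=1, r=0: 1
p=0, q=1, r=1: 0
p=1, q=0, r=0: 0
p=1, q=0, r=1: 1
p=1, q=1, r=0: 0
p=1, q=1, r=1: 1
Satisfying count = 3

3


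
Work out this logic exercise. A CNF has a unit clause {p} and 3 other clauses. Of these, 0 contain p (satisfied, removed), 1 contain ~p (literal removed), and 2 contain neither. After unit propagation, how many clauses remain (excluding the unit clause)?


Satisfied (removed): 0
Shortened (remain): 1
Unchanged (remain): 2
Remaining = 1 + 2 = 3

3


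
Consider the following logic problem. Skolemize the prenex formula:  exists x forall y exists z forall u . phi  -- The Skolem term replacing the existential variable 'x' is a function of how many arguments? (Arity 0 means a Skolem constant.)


Quantifier prefix: exists x forall y exists z forall u
'x' is existentially quantified at position 1.
No universal quantifiers precede it.
Skolem function arity = 0 (a Skolem constant)

0


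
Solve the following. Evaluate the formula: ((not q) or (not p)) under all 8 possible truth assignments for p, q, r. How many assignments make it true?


Check all 8 assignments:
p=0, q=0, r=0: 1
p=0, q=0, r=1: 1
p=0, q=1, r=0: 1
p=0, q=1, r=1: 1
p=1, q=0, r=0: 1
p=1, q=0, r=1: 1
p=1, q=1, r=0: 0
p=1, q=1, r=1: 0
Count of True = 6

6


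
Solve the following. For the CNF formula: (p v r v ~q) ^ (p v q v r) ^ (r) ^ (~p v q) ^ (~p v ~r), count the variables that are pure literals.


Check each variable for pure literal status:
p: mixed (not pure)
q: mixed (not pure)
r: mixed (not pure)
Pure literal count = 0

0


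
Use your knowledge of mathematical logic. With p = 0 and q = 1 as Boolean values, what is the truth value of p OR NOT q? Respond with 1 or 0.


p = 0, q = 1
Operation: p OR NOT q
Evaluate: 0 OR NOT 1 = 0

0


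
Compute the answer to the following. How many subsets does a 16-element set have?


The power set of a set with n elements has 2^n elements.
|P(S)| = 2^16 = 65536

65536


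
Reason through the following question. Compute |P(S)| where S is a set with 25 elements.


The power set of a set with n elements has 2^n elements.
|P(S)| = 2^25 = 33554432

33554432


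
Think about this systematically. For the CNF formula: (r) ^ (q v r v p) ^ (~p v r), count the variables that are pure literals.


Check each variable for pure literal status:
p: mixed (not pure)
q: pure positive
r: pure positive
Pure literal count = 2

2


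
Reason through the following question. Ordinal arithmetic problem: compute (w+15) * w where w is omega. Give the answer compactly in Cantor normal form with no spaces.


Compute (w+15) * w.
Ordinal * is associative and left-distributive over +, but NOT commutative; for finite n>1, n*w = w but w*n stays w*n.
(w+15) * w = sup{(w+15)*k : k<w} = sup{w*k+15} = w^2 (the +15 tail is absorbed in the limit).
Result = w^2

w^2


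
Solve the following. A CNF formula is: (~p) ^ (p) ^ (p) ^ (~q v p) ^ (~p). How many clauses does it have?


A CNF formula is a conjunction of clauses.
Clauses are separated by ^.
Counting the conjuncts: 5 clauses.

5


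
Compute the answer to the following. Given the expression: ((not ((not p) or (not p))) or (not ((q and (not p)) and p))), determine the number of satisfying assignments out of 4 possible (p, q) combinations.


Check all 4 assignments:
p=0, q=0: 1
p=0, q=1: 1
p=1, q=0: 1
p=1, q=1: 1
Count of True = 4

4


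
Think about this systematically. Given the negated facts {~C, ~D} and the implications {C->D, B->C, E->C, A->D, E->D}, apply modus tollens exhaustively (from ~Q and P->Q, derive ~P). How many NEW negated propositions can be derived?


Initial negated facts: {~C, ~D}
Apply modus tollens to closure:
  ~C and B->C  =>  ~B
  ~C and E->C  =>  ~E
  ~D and A->D  =>  ~A
Final negated: {~A, ~B, ~C, ~D, ~E}
New negations: {~A, ~B, ~E}
Count = 3

3


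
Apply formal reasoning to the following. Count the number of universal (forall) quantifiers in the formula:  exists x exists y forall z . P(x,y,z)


Quantifier prefix: exists x exists y forall z
Mark each quantifier type:
  E E U
Universal count = 1, Existential count = 2
Asked for universal (forall) quantifiers: 1

1


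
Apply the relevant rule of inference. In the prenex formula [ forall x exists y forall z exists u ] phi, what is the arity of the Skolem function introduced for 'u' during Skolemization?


Quantifier prefix: forall x exists y forall z exists u
'u' is existentially quantified at position 4.
Universal variables preceding it: x, z
Skolem function arity = 2

2


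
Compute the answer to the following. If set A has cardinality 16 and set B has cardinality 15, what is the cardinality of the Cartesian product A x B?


The Cartesian product A x B contains all ordered pairs (a, b).
|A x B| = |A| * |B| = 16 * 15 = 240

240


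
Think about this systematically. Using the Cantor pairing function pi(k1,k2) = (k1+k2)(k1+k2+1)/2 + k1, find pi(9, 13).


k1 + k2 = 22
(k1+k2)(k1+k2+1)/2 = 22 * 23 / 2 = 253
pi = 253 + 9 = 262

262


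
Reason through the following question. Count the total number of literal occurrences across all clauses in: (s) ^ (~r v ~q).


Counting literals in each clause:
Clause 1: 1 literal(s)
Clause 2: 2 literal(s)
Total = 3

3


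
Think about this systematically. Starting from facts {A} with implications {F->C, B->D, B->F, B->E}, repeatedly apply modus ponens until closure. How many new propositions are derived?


Initial facts: {A}
Apply modus ponens to closure:
  (no implication fires)
Final known: {A}
New propositions: {(none)}
Count = 0

0


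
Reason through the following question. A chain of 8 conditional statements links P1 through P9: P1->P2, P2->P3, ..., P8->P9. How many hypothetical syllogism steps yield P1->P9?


With 8 implications in a chain connecting 9 propositions:
P1->P2, P2->P3, ..., P8->P9
Steps needed = (number of implications) - 1 = 8 - 1 = 7

7


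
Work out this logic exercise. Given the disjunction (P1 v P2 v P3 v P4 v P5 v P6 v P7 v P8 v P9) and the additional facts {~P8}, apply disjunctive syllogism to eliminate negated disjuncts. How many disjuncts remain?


Original disjuncts (9): P1, P2, P3, P4, P5, P6, P7, P8, P9
Negated (eliminate): ~P8
Remaining disjuncts: P1, P2, P3, P4, P5, P6, P7, P9
Count = 9 - 1 = 8

8


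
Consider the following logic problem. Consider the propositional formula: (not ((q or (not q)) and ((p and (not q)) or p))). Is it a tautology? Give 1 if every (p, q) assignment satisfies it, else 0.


Check all 4 assignments:
p=0, q=0: 1
p=0, q=1: 1
p=1, q=0: 0
p=1, q=1: 0
Satisfying count = 2/4.
Tautology iff count = 4: no.

0


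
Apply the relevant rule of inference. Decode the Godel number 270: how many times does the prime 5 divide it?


Factorize 270 by dividing by 5 repeatedly.
Division steps: 5 divides 270 exactly 1 time(s).
Exponent of 5 = 1

1


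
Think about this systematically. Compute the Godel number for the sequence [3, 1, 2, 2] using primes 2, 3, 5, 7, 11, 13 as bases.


Encode each element as an exponent of the corresponding prime:
  2^3 = 8
  3^1 = 3
  5^2 = 25
  7^2 = 49
Product = 8 * 3 * 25 * 49 = 29400

29400


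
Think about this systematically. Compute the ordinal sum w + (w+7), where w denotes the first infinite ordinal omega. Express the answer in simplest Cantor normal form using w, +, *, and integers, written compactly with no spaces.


Compute w + (w+7).
Ordinal + is associative but NOT commutative; for finite n>0, n + w = w but w + n stays w+n.
w + (w+7) = (w+w) + 7 = w*2+7.
Result = w*2+7

w*2+7


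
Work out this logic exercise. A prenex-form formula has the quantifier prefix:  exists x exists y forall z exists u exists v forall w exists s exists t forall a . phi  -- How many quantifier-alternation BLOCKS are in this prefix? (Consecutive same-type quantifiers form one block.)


Quantifier-type sequence: E E A E E A E E A  (A=forall, E=exists)
Group into maximal same-type runs:
  Ex2 | Ax1 | Ex2 | Ax1 | Ex2 | Ax1
Number of blocks = 6

6


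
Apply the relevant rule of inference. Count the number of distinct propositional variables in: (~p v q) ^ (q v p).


Identify each variable that appears in the formula.
Variables found: p, q
Count = 2

2


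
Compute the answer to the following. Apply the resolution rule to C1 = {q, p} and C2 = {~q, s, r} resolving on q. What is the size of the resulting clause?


Remove q from C1 and ~q from C2.
C1 remainder: {p}
C2 remainder: {s, r}
Union (resolvent): {p, r, s}
Resolvent has 3 literal(s).

3


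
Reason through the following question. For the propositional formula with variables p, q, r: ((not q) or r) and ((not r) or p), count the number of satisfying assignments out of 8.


Evaluate all 8 assignments for p, q, r:
p=0, q=0, r=0: 1
p=0, q=0, r=1: 0
p=0, q=1, r=0: 0
p=0, q=1, r=1: 0
p=1, q=0, r=0: 1
p=1, q=0, r=1: 1
p=1, q=1, r=0: 0
p=1, q=1, r=1: 1
Satisfying count = 4

4


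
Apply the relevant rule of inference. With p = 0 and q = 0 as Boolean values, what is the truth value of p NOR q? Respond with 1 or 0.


p = 0, q = 0
Operation: p NOR q
Evaluate: 0 NOR 0 = 1

1


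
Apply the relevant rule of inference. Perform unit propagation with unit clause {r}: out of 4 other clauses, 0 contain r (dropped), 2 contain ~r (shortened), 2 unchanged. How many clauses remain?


Satisfied (removed): 0
Shortened (remain): 2
Unchanged (remain): 2
Remaining = 2 + 2 = 4

4


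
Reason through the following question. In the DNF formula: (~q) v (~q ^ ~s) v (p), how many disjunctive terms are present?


A DNF formula is a disjunction of terms (conjunctions).
Terms are separated by v.
Counting the disjuncts: 3 terms.

3


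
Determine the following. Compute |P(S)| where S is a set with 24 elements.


The power set of a set with n elements has 2^n elements.
|P(S)| = 2^24 = 16777216

16777216


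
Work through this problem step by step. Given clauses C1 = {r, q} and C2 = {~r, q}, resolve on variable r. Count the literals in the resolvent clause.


Remove r from C1 and ~r from C2.
C1 remainder: {q}
C2 remainder: {q}
Union (resolvent): {q}
Resolvent has 1 literal(s).

1


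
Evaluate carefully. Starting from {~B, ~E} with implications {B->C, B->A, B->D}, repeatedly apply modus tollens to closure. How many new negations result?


Initial negated facts: {~B, ~E}
Apply modus tollens to closure:
  (no implication fires)
Final negated: {~B, ~E}
New negations: {(none)}
Count = 0

0


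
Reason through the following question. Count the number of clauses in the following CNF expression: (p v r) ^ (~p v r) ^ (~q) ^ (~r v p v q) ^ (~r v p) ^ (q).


A CNF formula is a conjunction of clauses.
Clauses are separated by ^.
Counting the conjuncts: 6 clauses.

6


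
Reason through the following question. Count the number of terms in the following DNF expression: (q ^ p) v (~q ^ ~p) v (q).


A DNF formula is a disjunction of terms (conjunctions).
Terms are separated by v.
Counting the disjuncts: 3 terms.

3


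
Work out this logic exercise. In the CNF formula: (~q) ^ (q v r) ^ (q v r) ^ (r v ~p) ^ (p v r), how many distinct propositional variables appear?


Identify each variable that appears in the formula.
Variables found: p, q, r
Count = 3

3


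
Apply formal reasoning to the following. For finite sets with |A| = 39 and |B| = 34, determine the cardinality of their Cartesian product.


The Cartesian product A x B contains all ordered pairs (a, b).
|A x B| = |A| * |B| = 39 * 34 = 1326

1326


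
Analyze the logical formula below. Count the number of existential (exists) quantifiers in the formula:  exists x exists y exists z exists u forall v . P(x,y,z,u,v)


Quantifier prefix: exists x exists y exists z exists u forall v
Mark each quantifier type:
  E E E E U
Universal count = 1, Existential count = 4
Asked for existential (exists) quantifiers: 4

4


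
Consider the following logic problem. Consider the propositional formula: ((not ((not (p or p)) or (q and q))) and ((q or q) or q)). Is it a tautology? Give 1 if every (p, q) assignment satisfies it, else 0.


Check all 4 assignments:
p=0, q=0: 0
p=0, q=1: 0
p=1, q=0: 0
p=1, q=1: 0
Satisfying count = 0/4.
Tautology iff count = 4: no.

0


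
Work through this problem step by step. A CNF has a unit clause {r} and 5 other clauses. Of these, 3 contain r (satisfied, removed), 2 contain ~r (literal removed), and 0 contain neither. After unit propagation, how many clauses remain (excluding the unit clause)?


Satisfied (removed): 3
Shortened (remain): 2
Unchanged (remain): 0
Remaining = 2 + 0 = 2

2


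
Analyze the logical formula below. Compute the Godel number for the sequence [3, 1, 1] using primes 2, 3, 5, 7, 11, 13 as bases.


Encode each element as an exponent of the corresponding prime:
  2^3 = 8
  3^1 = 3
  5^1 = 5
Product = 8 * 3 * 5 = 120

120


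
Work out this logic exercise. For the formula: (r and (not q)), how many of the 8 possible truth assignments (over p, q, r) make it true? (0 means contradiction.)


Check all 8 assignments:
p=0, q=0, r=0: 0
p=0, q=0, r=1: 1
p=0, q=1, r=0: 0
p=0, q=1, r=1: 0
p=1, q=0, r=0: 0
p=1, q=0, r=1: 1
p=1, q=1, r=0: 0
p=1, q=1, r=1: 0
Count of True = 2

2


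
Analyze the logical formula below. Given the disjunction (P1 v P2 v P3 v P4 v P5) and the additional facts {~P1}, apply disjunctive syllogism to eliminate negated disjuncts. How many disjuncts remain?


Original disjuncts (5): P1, P2, P3, P4, P5
Negated (eliminate): ~P1
Remaining disjuncts: P2, P3, P4, P5
Count = 5 - 1 = 4

4


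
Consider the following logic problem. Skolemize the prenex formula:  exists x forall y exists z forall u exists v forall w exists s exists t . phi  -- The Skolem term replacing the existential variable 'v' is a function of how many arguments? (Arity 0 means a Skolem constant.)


Quantifier prefix: exists x forall y exists z forall u exists v forall w exists s exists t
'v' is existentially quantified at position 5.
Universal variables preceding it: y, u
Skolem function arity = 2

2


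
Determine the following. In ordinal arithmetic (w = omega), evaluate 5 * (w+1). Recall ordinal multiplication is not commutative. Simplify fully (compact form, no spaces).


Compute 5 * (w+1).
Ordinal * is associative and left-distributive over +, but NOT commutative; for finite n>1, n*w = w but w*n stays w*n.
By left-distributivity: 5 * (w+1) = 5*w + 5*1 = w + 5 = w+5.
Result = w+5

w+5


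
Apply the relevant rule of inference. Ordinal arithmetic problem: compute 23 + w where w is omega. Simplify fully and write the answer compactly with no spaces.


Compute 23 + w.
Ordinal + is associative but NOT commutative; for finite n>0, n + w = w but w + n stays w+n.
Any finite left addend is absorbed by w on the right: 23 + w = w.
Result = w

w


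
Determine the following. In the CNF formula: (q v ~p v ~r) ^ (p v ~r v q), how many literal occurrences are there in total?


Counting literals in each clause:
Clause 1: 3 literal(s)
Clause 2: 3 literal(s)
Total = 6

6


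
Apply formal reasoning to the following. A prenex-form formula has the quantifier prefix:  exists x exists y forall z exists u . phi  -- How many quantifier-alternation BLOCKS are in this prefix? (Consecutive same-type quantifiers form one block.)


Quantifier-type sequence: E E A E  (A=forall, E=exists)
Group into maximal same-type runs:
  Ex2 | Ax1 | Ex1
Number of blocks = 3

3


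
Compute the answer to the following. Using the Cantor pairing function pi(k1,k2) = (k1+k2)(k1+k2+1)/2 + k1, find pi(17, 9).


k1 + k2 = 26
(k1+k2)(k1+k2+1)/2 = 26 * 27 / 2 = 351
pi = 351 + 17 = 368

368


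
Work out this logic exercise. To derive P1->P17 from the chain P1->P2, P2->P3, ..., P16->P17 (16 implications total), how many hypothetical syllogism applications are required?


With 16 implications in a chain connecting 17 propositions:
P1->P2, P2->P3, ..., P16->P17
Steps needed = (number of implications) - 1 = 16 - 1 = 15

15


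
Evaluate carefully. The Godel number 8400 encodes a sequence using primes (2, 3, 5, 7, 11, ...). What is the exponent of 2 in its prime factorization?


Factorize 8400 by dividing by 2 repeatedly.
Division steps: 2 divides 8400 exactly 4 time(s).
Exponent of 2 = 4

4


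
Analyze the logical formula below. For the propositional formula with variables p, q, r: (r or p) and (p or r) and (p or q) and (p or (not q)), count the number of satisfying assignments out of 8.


Evaluate all 8 assignments for p, q, r:
p=0, q=0, r=0: 0
p=0, q=0, r=1: 0
p=0, q=1, r=0: 0
p=0, q=1, r=1: 0
p=1, q=0, r=0: 1
p=1, q=0, r=1: 1
p=1, q=1, r=0: 1
p=1, q=1, r=1: 1
Satisfying count = 4

4


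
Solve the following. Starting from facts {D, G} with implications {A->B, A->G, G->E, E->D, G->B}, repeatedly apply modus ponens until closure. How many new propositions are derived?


Initial facts: {D, G}
Apply modus ponens to closure:
  G and G->E  =>  E
  G and G->B  =>  B
Final known: {B, D, E, G}
New propositions: {B, E}
Count = 2

2


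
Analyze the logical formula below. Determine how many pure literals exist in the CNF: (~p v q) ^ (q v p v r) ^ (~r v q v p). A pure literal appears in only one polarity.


Check each variable for pure literal status:
p: mixed (not pure)
q: pure positive
r: mixed (not pure)
Pure literal count = 1

1


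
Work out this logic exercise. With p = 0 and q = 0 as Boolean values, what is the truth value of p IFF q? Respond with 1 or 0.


p = 0, q = 0
Operation: p IFF q
Evaluate: 0 IFF 0 = 1

1


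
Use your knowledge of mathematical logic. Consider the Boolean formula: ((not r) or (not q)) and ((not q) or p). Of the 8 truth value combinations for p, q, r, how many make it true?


Evaluate all 8 assignments for p, q, r:
p=0, q=0, r=0: 1
p=0, q=0, r=1: 1
p=0, q=1, r=0: 0
p=0, q=1, r=1: 0
p=1, q=0, r=0: 1
p=1, q=0, r=1: 1
p=1, q=1, r=0: 1
p=1, q=1, r=1: 0
Satisfying count = 5

5


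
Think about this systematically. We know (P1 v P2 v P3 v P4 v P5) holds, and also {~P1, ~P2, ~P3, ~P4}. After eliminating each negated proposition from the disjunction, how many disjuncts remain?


Original disjuncts (5): P1, P2, P3, P4, P5
Negated (eliminate): ~P1, ~P2, ~P3, ~P4
Remaining disjuncts: P5
Count = 5 - 4 = 1

1


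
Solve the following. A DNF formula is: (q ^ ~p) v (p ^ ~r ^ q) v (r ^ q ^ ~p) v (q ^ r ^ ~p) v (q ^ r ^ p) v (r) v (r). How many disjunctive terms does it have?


A DNF formula is a disjunction of terms (conjunctions).
Terms are separated by v.
Counting the disjuncts: 7 terms.

7


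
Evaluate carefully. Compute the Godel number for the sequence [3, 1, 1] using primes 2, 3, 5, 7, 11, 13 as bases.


Encode each element as an exponent of the corresponding prime:
  2^3 = 8
  3^1 = 3
  5^1 = 5
Product = 8 * 3 * 5 = 120

120


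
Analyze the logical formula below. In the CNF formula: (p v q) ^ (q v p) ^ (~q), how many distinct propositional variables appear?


Identify each variable that appears in the formula.
Variables found: p, q
Count = 2

2


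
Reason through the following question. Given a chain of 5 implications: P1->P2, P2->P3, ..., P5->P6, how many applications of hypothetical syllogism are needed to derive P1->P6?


With 5 implications in a chain connecting 6 propositions:
P1->P2, P2->P3, ..., P5->P6
Steps needed = (number of implications) - 1 = 5 - 1 = 4

4


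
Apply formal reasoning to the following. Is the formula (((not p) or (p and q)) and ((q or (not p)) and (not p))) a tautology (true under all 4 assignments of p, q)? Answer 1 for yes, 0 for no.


Check all 4 assignments:
p=0, q=0: 1
p=0, q=1: 1
p=1, q=0: 0
p=1, q=1: 0
Satisfying count = 2/4.
Tautology iff count = 4: no.

0


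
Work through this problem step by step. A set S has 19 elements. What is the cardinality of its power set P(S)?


The power set of a set with n elements has 2^n elements.
|P(S)| = 2^19 = 524288

524288


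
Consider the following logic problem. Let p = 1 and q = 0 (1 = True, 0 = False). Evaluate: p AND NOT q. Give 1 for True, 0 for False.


p = 1, q = 0
Operation: p AND NOT q
Evaluate: 1 AND NOT 0 = 1

1


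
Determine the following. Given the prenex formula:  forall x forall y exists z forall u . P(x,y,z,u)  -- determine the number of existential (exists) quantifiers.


Quantifier prefix: forall x forall y exists z forall u
Mark each quantifier type:
  U U E U
Universal count = 3, Existential count = 1
Asked for existential (exists) quantifiers: 1

1


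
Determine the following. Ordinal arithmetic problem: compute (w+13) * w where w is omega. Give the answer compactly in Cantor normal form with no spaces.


Compute (w+13) * w.
Ordinal * is associative and left-distributive over +, but NOT commutative; for finite n>1, n*w = w but w*n stays w*n.
(w+13) * w = sup{(w+13)*k : k<w} = sup{w*k+13} = w^2 (the +13 tail is absorbed in the limit).
Result = w^2

w^2


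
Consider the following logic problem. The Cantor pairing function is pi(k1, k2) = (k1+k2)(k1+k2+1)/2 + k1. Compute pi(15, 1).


k1 + k2 = 16
(k1+k2)(k1+k2+1)/2 = 16 * 17 / 2 = 136
pi = 136 + 15 = 151

151


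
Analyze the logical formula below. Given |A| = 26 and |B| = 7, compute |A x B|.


The Cartesian product A x B contains all ordered pairs (a, b).
|A x B| = |A| * |B| = 26 * 7 = 182

182


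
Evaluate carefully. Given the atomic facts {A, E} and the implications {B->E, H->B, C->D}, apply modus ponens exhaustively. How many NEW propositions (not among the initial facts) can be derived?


Initial facts: {A, E}
Apply modus ponens to closure:
  (no implication fires)
Final known: {A, E}
New propositions: {(none)}
Count = 0

0


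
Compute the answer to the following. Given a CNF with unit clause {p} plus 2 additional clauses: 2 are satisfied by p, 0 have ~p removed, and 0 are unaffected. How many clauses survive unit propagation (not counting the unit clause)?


Satisfied (removed): 2
Shortened (remain): 0
Unchanged (remain): 0
Remaining = 0 + 0 = 0

0


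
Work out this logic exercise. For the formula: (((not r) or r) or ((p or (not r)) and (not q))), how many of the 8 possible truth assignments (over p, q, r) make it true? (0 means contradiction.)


Check all 8 assignments:
p=0, q=0, r=0: 1
p=0, q=0, r=1: 1
p=0, q=1, r=0: 1
p=0, q=1, r=1: 1
p=1, q=0, r=0: 1
p=1, q=0, r=1: 1
p=1, q=1, r=0: 1
p=1, q=1, r=1: 1
Count of True = 8

8


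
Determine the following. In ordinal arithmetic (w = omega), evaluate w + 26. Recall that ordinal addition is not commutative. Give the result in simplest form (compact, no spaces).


Compute w + 26.
Ordinal + is associative but NOT commutative; for finite n>0, n + w = w but w + n stays w+n.
w + 26 is already in normal form (a successor ordinal beyond w).
Result = w+26

w+26


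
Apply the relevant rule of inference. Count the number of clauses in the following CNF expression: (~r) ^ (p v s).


A CNF formula is a conjunction of clauses.
Clauses are separated by ^.
Counting the conjuncts: 2 clauses.

2


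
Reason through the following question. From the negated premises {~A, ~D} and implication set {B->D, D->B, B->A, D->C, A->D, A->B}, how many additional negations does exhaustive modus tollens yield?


Initial negated facts: {~A, ~D}
Apply modus tollens to closure:
  ~D and B->D  =>  ~B
Final negated: {~A, ~B, ~D}
New negations: {~B}
Count = 1

1


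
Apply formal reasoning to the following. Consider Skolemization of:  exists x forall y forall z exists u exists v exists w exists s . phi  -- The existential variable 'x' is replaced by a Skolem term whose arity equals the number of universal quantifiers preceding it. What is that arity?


Quantifier prefix: exists x forall y forall z exists u exists v exists w exists s
'x' is existentially quantified at position 1.
No universal quantifiers precede it.
Skolem function arity = 0 (a Skolem constant)

0


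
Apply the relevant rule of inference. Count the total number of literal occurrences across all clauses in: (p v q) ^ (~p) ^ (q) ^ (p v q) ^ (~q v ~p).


Counting literals in each clause:
Clause 1: 2 literal(s)
Clause 2: 1 literal(s)
Clause 3: 1 literal(s)
Clause 4: 2 literal(s)
Clause 5: 2 literal(s)
Total = 8

8


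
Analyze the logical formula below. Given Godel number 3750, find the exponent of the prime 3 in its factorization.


Factorize 3750 by dividing by 3 repeatedly.
Division steps: 3 divides 3750 exactly 1 time(s).
Exponent of 3 = 1

1


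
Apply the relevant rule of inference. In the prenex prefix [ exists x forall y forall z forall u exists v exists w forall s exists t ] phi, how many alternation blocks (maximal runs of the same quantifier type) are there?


Quantifier-type sequence: E A A A E E A E  (A=forall, E=exists)
Group into maximal same-type runs:
  Ex1 | Ax3 | Ex2 | Ax1 | Ex1
Number of blocks = 5

5


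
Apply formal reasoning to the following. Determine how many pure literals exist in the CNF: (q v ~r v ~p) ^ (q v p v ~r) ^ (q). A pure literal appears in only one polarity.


Check each variable for pure literal status:
p: mixed (not pure)
q: pure positive
r: pure negative
Pure literal count = 2

2


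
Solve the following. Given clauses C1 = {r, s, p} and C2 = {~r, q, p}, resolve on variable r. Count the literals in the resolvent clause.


Remove r from C1 and ~r from C2.
C1 remainder: {s, p}
C2 remainder: {q, p}
Union (resolvent): {p, q, s}
Resolvent has 3 literal(s).

3


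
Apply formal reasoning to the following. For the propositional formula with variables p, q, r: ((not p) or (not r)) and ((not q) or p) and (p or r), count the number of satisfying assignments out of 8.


Evaluate all 8 assignments for p, q, r:
p=0, q=0, r=0: 0
p=0, q=0, r=1: 1
p=0, q=1, r=0: 0
p=0, q=1, r=1: 0
p=1, q=0, r=0: 1
p=1, q=0, r=1: 0
p=1, q=1, r=0: 1
p=1, q=1, r=1: 0
Satisfying count = 3

3


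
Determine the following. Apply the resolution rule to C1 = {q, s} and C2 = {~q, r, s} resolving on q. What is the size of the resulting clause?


Remove q from C1 and ~q from C2.
C1 remainder: {s}
C2 remainder: {r, s}
Union (resolvent): {r, s}
Resolvent has 2 literal(s).

2


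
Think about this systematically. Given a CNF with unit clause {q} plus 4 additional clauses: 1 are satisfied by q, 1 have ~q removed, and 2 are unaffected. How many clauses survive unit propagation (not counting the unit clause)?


Satisfied (removed): 1
Shortened (remain): 1
Unchanged (remain): 2
Remaining = 1 + 2 = 3

3


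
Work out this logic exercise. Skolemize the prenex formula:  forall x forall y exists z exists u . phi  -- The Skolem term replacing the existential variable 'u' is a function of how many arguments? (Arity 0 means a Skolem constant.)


Quantifier prefix: forall x forall y exists z exists u
'u' is existentially quantified at position 4.
Universal variables preceding it: x, y
Skolem function arity = 2

2


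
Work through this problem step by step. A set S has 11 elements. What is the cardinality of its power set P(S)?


The power set of a set with n elements has 2^n elements.
|P(S)| = 2^11 = 2048

2048


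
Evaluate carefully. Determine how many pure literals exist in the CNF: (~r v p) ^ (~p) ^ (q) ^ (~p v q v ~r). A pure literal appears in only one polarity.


Check each variable for pure literal status:
p: mixed (not pure)
q: pure positive
r: pure negative
Pure literal count = 2

2


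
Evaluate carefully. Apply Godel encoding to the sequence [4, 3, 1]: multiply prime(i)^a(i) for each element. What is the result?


Encode each element as an exponent of the corresponding prime:
  2^4 = 16
  3^3 = 27
  5^1 = 5
Product = 16 * 27 * 5 = 2160

2160


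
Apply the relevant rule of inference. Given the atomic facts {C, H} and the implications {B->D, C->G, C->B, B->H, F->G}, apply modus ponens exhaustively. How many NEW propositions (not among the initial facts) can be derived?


Initial facts: {C, H}
Apply modus ponens to closure:
  C and C->G  =>  G
  C and C->B  =>  B
  B and B->D  =>  D
Final known: {B, C, D, G, H}
New propositions: {B, D, G}
Count = 3

3


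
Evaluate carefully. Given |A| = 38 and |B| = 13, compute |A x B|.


The Cartesian product A x B contains all ordered pairs (a, b).
|A x B| = |A| * |B| = 38 * 13 = 494

494


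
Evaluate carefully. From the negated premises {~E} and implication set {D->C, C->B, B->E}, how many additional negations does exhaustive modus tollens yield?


Initial negated facts: {~E}
Apply modus tollens to closure:
  ~E and B->E  =>  ~B
  ~B and C->B  =>  ~C
  ~C and D->C  =>  ~D
Final negated: {~B, ~C, ~D, ~E}
New negations: {~B, ~C, ~D}
Count = 3

3


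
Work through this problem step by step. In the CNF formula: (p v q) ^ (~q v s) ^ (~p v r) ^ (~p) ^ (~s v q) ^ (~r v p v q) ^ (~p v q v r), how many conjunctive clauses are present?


A CNF formula is a conjunction of clauses.
Clauses are separated by ^.
Counting the conjuncts: 7 clauses.

7


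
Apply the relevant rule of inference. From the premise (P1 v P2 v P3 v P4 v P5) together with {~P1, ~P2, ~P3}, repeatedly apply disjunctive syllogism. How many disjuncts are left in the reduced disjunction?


Original disjuncts (5): P1, P2, P3, P4, P5
Negated (eliminate): ~P1, ~P2, ~P3
Remaining disjuncts: P4, P5
Count = 5 - 3 = 2

2


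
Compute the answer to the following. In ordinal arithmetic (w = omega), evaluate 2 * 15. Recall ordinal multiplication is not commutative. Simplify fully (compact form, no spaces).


Compute 2 * 15.
Ordinal * is associative and left-distributive over +, but NOT commutative; for finite n>1, n*w = w but w*n stays w*n.
Both finite; ordinal * agrees with natural *: 2 * 15 = 30.
Result = 30

30


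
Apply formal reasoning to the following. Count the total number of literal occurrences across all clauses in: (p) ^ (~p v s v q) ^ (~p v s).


Counting literals in each clause:
Clause 1: 1 literal(s)
Clause 2: 3 literal(s)
Clause 3: 2 literal(s)
Total = 6

6


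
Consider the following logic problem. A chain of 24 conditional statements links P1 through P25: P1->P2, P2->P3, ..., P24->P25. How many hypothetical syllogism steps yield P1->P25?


With 24 implications in a chain connecting 25 propositions:
P1->P2, P2->P3, ..., P24->P25
Steps needed = (number of implications) - 1 = 24 - 1 = 23

23


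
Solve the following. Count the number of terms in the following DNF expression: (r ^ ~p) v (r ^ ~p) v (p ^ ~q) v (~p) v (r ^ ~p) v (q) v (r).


A DNF formula is a disjunction of terms (conjunctions).
Terms are separated by v.
Counting the disjuncts: 7 terms.

7


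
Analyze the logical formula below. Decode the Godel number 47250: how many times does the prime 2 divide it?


Factorize 47250 by dividing by 2 repeatedly.
Division steps: 2 divides 47250 exactly 1 time(s).
Exponent of 2 = 1

1


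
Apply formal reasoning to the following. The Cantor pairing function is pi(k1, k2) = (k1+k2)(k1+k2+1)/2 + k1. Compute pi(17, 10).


k1 + k2 = 27
(k1+k2)(k1+k2+1)/2 = 27 * 28 / 2 = 378
pi = 378 + 17 = 395

395


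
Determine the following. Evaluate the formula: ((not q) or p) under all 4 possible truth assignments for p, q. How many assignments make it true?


Check all 4 assignments:
p=0, q=0: 1
p=0, q=1: 0
p=1, q=0: 1
p=1, q=1: 1
Count of True = 3

3


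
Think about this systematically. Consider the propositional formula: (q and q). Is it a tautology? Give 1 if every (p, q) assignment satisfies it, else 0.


Check all 4 assignments:
p=0, q=0: 0
p=0, q=1: 1
p=1, q=0: 0
p=1, q=1: 1
Satisfying count = 2/4.
Tautology iff count = 4: no.

0


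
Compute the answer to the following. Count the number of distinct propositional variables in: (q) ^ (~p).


Identify each variable that appears in the formula.
Variables found: p, q
Count = 2

2


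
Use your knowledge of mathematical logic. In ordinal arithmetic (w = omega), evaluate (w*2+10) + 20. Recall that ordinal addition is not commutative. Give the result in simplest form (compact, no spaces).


Compute (w*2+10) + 20.
Ordinal + is associative but NOT commutative; for finite n>0, n + w = w but w + n stays w+n.
By associativity: (w*2+10) + 20 = w*2 + (10+20) = w*2+30.
Result = w*2+30

w*2+30


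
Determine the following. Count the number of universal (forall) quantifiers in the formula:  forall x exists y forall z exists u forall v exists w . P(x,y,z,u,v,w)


Quantifier prefix: forall x exists y forall z exists u forall v exists w
Mark each quantifier type:
  U E U E U E
Universal count = 3, Existential count = 3
Asked for universal (forall) quantifiers: 3

3


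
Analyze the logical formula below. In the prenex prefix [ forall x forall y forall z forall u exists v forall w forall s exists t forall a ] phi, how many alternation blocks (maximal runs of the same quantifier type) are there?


Quantifier-type sequence: A A A A E A A E A  (A=forall, E=exists)
Group into maximal same-type runs:
  Ax4 | Ex1 | Ax2 | Ex1 | Ax1
Number of blocks = 5

5


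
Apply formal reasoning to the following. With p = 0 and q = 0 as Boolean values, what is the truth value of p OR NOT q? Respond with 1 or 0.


p = 0, q = 0
Operation: p OR NOT q
Evaluate: 0 OR NOT 0 = 1

1


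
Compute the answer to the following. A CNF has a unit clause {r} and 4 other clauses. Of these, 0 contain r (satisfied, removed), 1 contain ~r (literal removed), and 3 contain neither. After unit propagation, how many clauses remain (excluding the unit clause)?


Satisfied (removed): 0
Shortened (remain): 1
Unchanged (remain): 3
Remaining = 1 + 3 = 4

4


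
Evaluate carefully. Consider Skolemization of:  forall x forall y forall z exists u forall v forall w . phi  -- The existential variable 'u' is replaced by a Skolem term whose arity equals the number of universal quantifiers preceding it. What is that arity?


Quantifier prefix: forall x forall y forall z exists u forall v forall w
'u' is existentially quantified at position 4.
Universal variables preceding it: x, y, z
Skolem function arity = 3

3


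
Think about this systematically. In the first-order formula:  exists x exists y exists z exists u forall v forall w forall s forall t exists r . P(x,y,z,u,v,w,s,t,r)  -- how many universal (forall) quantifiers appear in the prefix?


Quantifier prefix: exists x exists y exists z exists u forall v forall w forall s forall t exists r
Mark each quantifier type:
  E E E E U U U U E
Universal count = 4, Existential count = 5
Asked for universal (forall) quantifiers: 4

4


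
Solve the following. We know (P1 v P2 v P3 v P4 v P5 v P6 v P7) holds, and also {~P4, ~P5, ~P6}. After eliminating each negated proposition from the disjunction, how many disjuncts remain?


Original disjuncts (7): P1, P2, P3, P4, P5, P6, P7
Negated (eliminate): ~P4, ~P5, ~P6
Remaining disjuncts: P1, P2, P3, P7
Count = 7 - 3 = 4

4


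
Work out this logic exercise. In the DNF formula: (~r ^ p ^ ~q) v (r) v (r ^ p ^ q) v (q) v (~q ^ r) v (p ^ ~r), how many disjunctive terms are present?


A DNF formula is a disjunction of terms (conjunctions).
Terms are separated by v.
Counting the disjuncts: 6 terms.

6


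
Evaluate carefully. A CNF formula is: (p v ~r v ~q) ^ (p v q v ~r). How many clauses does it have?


A CNF formula is a conjunction of clauses.
Clauses are separated by ^.
Counting the conjuncts: 2 clauses.

2


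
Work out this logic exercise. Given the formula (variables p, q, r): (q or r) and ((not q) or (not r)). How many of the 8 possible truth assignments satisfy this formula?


Evaluate all 8 assignments for p, q, r:
p=0, q=0, r=0: 0
p=0, q=0, r=1: 1
p=0, q=1, r=0: 1
p=0, q=1, r=1: 0
p=1, q=0, r=0: 0
p=1, q=0, r=1: 1
p=1, q=1, r=0: 1
p=1, q=1, r=1: 0
Satisfying count = 4

4


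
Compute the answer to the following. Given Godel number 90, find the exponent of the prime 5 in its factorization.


Factorize 90 by dividing by 5 repeatedly.
Division steps: 5 divides 90 exactly 1 time(s).
Exponent of 5 = 1

1
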